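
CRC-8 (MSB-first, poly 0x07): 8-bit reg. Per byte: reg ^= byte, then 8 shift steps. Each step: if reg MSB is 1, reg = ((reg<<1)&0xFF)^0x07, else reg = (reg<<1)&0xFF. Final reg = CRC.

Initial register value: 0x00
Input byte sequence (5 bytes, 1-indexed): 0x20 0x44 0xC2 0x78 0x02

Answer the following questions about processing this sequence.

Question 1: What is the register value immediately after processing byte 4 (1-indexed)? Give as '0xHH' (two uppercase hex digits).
After byte 1 (0x20): reg=0xE0
After byte 2 (0x44): reg=0x75
After byte 3 (0xC2): reg=0x0C
After byte 4 (0x78): reg=0x4B

Answer: 0x4B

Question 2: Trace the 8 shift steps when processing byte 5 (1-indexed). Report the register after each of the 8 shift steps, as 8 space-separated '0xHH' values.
Answer: 0x92 0x23 0x46 0x8C 0x1F 0x3E 0x7C 0xF8

Derivation:
After byte 1 (0x20): reg=0xE0
After byte 2 (0x44): reg=0x75
After byte 3 (0xC2): reg=0x0C
After byte 4 (0x78): reg=0x4B
Register before byte 5: 0x4B
After XOR with byte 0x02: 0x49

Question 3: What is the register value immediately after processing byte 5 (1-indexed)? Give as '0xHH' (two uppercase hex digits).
Answer: 0xF8

Derivation:
After byte 1 (0x20): reg=0xE0
After byte 2 (0x44): reg=0x75
After byte 3 (0xC2): reg=0x0C
After byte 4 (0x78): reg=0x4B
After byte 5 (0x02): reg=0xF8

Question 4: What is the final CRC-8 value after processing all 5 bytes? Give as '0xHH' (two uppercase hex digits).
After byte 1 (0x20): reg=0xE0
After byte 2 (0x44): reg=0x75
After byte 3 (0xC2): reg=0x0C
After byte 4 (0x78): reg=0x4B
After byte 5 (0x02): reg=0xF8

Answer: 0xF8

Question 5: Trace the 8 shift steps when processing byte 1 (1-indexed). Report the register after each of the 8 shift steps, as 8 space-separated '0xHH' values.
Answer: 0x40 0x80 0x07 0x0E 0x1C 0x38 0x70 0xE0

Derivation:
Register before byte 1: 0x00
After XOR with byte 0x20: 0x20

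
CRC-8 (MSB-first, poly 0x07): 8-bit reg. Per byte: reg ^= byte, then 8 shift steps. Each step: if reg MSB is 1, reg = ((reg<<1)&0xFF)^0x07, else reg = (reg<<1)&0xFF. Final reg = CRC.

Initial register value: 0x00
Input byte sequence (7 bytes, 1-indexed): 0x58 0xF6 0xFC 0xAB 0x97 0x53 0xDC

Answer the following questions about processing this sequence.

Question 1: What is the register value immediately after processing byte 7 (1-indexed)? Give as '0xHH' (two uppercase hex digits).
After byte 1 (0x58): reg=0x8F
After byte 2 (0xF6): reg=0x68
After byte 3 (0xFC): reg=0xE5
After byte 4 (0xAB): reg=0xED
After byte 5 (0x97): reg=0x61
After byte 6 (0x53): reg=0x9E
After byte 7 (0xDC): reg=0xC9

Answer: 0xC9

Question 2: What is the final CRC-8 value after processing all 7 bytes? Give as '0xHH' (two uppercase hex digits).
After byte 1 (0x58): reg=0x8F
After byte 2 (0xF6): reg=0x68
After byte 3 (0xFC): reg=0xE5
After byte 4 (0xAB): reg=0xED
After byte 5 (0x97): reg=0x61
After byte 6 (0x53): reg=0x9E
After byte 7 (0xDC): reg=0xC9

Answer: 0xC9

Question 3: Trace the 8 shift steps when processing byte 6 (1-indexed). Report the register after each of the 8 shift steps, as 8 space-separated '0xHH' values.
After byte 1 (0x58): reg=0x8F
After byte 2 (0xF6): reg=0x68
After byte 3 (0xFC): reg=0xE5
After byte 4 (0xAB): reg=0xED
After byte 5 (0x97): reg=0x61
Register before byte 6: 0x61
After XOR with byte 0x53: 0x32

Answer: 0x64 0xC8 0x97 0x29 0x52 0xA4 0x4F 0x9E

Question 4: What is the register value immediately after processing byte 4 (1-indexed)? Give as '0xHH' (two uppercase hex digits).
After byte 1 (0x58): reg=0x8F
After byte 2 (0xF6): reg=0x68
After byte 3 (0xFC): reg=0xE5
After byte 4 (0xAB): reg=0xED

Answer: 0xED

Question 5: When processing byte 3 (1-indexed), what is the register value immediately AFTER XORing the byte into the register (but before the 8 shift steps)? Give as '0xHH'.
Answer: 0x94

Derivation:
Register before byte 3: 0x68
Byte 3: 0xFC
0x68 XOR 0xFC = 0x94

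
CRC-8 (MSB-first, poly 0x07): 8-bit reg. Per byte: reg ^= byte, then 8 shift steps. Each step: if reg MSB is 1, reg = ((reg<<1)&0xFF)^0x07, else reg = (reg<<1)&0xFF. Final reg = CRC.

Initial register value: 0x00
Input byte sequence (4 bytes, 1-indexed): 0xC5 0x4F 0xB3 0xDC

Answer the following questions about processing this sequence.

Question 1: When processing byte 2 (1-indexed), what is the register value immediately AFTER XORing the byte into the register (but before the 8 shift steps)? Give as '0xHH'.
Answer: 0x1A

Derivation:
Register before byte 2: 0x55
Byte 2: 0x4F
0x55 XOR 0x4F = 0x1A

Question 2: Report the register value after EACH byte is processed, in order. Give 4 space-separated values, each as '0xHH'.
0x55 0x46 0xC5 0x4F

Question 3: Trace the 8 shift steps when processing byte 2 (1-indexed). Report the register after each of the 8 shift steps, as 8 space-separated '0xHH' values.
Answer: 0x34 0x68 0xD0 0xA7 0x49 0x92 0x23 0x46

Derivation:
After byte 1 (0xC5): reg=0x55
Register before byte 2: 0x55
After XOR with byte 0x4F: 0x1A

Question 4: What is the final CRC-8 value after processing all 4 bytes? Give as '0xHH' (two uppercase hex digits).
Answer: 0x4F

Derivation:
After byte 1 (0xC5): reg=0x55
After byte 2 (0x4F): reg=0x46
After byte 3 (0xB3): reg=0xC5
After byte 4 (0xDC): reg=0x4F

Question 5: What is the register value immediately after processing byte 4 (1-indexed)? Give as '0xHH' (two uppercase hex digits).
After byte 1 (0xC5): reg=0x55
After byte 2 (0x4F): reg=0x46
After byte 3 (0xB3): reg=0xC5
After byte 4 (0xDC): reg=0x4F

Answer: 0x4F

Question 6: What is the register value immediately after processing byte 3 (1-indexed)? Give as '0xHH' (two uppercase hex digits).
After byte 1 (0xC5): reg=0x55
After byte 2 (0x4F): reg=0x46
After byte 3 (0xB3): reg=0xC5

Answer: 0xC5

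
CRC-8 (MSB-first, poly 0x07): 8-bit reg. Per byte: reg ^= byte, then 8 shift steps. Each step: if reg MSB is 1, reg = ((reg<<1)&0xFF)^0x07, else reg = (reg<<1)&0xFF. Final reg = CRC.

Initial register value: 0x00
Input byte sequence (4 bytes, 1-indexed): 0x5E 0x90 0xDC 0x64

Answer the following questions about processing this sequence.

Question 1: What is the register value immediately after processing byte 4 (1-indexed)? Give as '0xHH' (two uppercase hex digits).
Answer: 0xEC

Derivation:
After byte 1 (0x5E): reg=0x9D
After byte 2 (0x90): reg=0x23
After byte 3 (0xDC): reg=0xF3
After byte 4 (0x64): reg=0xEC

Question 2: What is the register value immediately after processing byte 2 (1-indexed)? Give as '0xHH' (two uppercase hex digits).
Answer: 0x23

Derivation:
After byte 1 (0x5E): reg=0x9D
After byte 2 (0x90): reg=0x23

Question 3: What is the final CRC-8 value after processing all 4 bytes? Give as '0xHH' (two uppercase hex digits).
Answer: 0xEC

Derivation:
After byte 1 (0x5E): reg=0x9D
After byte 2 (0x90): reg=0x23
After byte 3 (0xDC): reg=0xF3
After byte 4 (0x64): reg=0xEC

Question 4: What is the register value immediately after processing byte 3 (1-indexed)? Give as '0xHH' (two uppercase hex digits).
After byte 1 (0x5E): reg=0x9D
After byte 2 (0x90): reg=0x23
After byte 3 (0xDC): reg=0xF3

Answer: 0xF3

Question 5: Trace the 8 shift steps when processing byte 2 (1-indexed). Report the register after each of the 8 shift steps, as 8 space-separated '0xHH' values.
After byte 1 (0x5E): reg=0x9D
Register before byte 2: 0x9D
After XOR with byte 0x90: 0x0D

Answer: 0x1A 0x34 0x68 0xD0 0xA7 0x49 0x92 0x23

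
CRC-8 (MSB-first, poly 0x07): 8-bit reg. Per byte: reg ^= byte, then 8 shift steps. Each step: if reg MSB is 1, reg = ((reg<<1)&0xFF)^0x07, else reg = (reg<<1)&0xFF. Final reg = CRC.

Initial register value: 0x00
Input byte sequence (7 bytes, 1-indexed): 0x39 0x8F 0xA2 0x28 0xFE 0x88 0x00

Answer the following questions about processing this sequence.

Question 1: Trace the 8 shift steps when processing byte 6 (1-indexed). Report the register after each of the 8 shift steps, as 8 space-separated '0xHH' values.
Answer: 0x54 0xA8 0x57 0xAE 0x5B 0xB6 0x6B 0xD6

Derivation:
After byte 1 (0x39): reg=0xAF
After byte 2 (0x8F): reg=0xE0
After byte 3 (0xA2): reg=0xC9
After byte 4 (0x28): reg=0xA9
After byte 5 (0xFE): reg=0xA2
Register before byte 6: 0xA2
After XOR with byte 0x88: 0x2A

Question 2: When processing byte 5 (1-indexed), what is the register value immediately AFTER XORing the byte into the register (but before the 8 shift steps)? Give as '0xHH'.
Answer: 0x57

Derivation:
Register before byte 5: 0xA9
Byte 5: 0xFE
0xA9 XOR 0xFE = 0x57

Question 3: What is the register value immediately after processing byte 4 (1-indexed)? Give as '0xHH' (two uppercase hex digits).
After byte 1 (0x39): reg=0xAF
After byte 2 (0x8F): reg=0xE0
After byte 3 (0xA2): reg=0xC9
After byte 4 (0x28): reg=0xA9

Answer: 0xA9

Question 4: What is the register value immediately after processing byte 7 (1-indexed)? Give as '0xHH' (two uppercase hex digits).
Answer: 0x2C

Derivation:
After byte 1 (0x39): reg=0xAF
After byte 2 (0x8F): reg=0xE0
After byte 3 (0xA2): reg=0xC9
After byte 4 (0x28): reg=0xA9
After byte 5 (0xFE): reg=0xA2
After byte 6 (0x88): reg=0xD6
After byte 7 (0x00): reg=0x2C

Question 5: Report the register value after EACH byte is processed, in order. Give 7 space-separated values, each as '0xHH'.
0xAF 0xE0 0xC9 0xA9 0xA2 0xD6 0x2C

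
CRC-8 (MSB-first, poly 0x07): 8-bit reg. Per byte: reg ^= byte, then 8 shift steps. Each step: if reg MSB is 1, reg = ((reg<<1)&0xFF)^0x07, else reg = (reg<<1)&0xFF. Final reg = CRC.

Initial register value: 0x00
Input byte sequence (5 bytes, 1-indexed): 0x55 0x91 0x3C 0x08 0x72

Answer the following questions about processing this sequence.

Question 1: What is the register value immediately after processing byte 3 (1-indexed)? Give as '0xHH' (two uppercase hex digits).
After byte 1 (0x55): reg=0xAC
After byte 2 (0x91): reg=0xB3
After byte 3 (0x3C): reg=0xA4

Answer: 0xA4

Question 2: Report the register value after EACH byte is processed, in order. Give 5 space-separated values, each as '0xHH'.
0xAC 0xB3 0xA4 0x4D 0xBD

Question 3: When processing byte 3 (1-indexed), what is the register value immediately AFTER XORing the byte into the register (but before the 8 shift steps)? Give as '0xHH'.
Answer: 0x8F

Derivation:
Register before byte 3: 0xB3
Byte 3: 0x3C
0xB3 XOR 0x3C = 0x8F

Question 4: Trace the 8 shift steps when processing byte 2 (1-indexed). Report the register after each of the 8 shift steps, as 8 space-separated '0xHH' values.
Answer: 0x7A 0xF4 0xEF 0xD9 0xB5 0x6D 0xDA 0xB3

Derivation:
After byte 1 (0x55): reg=0xAC
Register before byte 2: 0xAC
After XOR with byte 0x91: 0x3D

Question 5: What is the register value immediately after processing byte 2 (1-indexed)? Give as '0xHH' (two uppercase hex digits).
After byte 1 (0x55): reg=0xAC
After byte 2 (0x91): reg=0xB3

Answer: 0xB3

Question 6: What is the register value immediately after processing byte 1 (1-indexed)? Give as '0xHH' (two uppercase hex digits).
Answer: 0xAC

Derivation:
After byte 1 (0x55): reg=0xAC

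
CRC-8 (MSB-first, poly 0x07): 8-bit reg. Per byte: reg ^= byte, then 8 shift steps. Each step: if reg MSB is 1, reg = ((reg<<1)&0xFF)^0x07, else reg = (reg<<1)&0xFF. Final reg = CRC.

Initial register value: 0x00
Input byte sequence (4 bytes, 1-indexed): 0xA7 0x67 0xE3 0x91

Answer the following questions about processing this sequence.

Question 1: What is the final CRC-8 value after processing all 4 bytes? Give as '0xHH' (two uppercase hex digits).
After byte 1 (0xA7): reg=0x7C
After byte 2 (0x67): reg=0x41
After byte 3 (0xE3): reg=0x67
After byte 4 (0x91): reg=0xCC

Answer: 0xCC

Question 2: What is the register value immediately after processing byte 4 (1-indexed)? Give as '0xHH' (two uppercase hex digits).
After byte 1 (0xA7): reg=0x7C
After byte 2 (0x67): reg=0x41
After byte 3 (0xE3): reg=0x67
After byte 4 (0x91): reg=0xCC

Answer: 0xCC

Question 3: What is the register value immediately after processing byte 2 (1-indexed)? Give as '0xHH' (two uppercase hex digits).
Answer: 0x41

Derivation:
After byte 1 (0xA7): reg=0x7C
After byte 2 (0x67): reg=0x41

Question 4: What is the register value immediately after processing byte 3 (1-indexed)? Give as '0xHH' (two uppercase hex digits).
Answer: 0x67

Derivation:
After byte 1 (0xA7): reg=0x7C
After byte 2 (0x67): reg=0x41
After byte 3 (0xE3): reg=0x67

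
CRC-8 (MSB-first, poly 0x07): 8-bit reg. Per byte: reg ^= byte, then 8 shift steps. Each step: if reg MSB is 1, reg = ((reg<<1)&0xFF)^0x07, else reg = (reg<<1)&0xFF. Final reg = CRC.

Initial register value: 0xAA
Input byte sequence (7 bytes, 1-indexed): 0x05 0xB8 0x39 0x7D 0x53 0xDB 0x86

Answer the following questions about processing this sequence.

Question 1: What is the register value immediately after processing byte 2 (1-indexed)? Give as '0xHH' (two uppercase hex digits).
After byte 1 (0x05): reg=0x44
After byte 2 (0xB8): reg=0xFA

Answer: 0xFA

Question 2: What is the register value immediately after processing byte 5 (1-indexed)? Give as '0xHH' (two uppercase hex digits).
Answer: 0xC5

Derivation:
After byte 1 (0x05): reg=0x44
After byte 2 (0xB8): reg=0xFA
After byte 3 (0x39): reg=0x47
After byte 4 (0x7D): reg=0xA6
After byte 5 (0x53): reg=0xC5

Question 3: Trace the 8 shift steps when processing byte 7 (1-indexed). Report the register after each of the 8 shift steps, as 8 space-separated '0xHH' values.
Answer: 0xBF 0x79 0xF2 0xE3 0xC1 0x85 0x0D 0x1A

Derivation:
After byte 1 (0x05): reg=0x44
After byte 2 (0xB8): reg=0xFA
After byte 3 (0x39): reg=0x47
After byte 4 (0x7D): reg=0xA6
After byte 5 (0x53): reg=0xC5
After byte 6 (0xDB): reg=0x5A
Register before byte 7: 0x5A
After XOR with byte 0x86: 0xDC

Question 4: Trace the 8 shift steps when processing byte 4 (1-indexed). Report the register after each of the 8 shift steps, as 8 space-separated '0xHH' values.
Answer: 0x74 0xE8 0xD7 0xA9 0x55 0xAA 0x53 0xA6

Derivation:
After byte 1 (0x05): reg=0x44
After byte 2 (0xB8): reg=0xFA
After byte 3 (0x39): reg=0x47
Register before byte 4: 0x47
After XOR with byte 0x7D: 0x3A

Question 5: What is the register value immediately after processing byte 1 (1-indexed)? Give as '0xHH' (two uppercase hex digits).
Answer: 0x44

Derivation:
After byte 1 (0x05): reg=0x44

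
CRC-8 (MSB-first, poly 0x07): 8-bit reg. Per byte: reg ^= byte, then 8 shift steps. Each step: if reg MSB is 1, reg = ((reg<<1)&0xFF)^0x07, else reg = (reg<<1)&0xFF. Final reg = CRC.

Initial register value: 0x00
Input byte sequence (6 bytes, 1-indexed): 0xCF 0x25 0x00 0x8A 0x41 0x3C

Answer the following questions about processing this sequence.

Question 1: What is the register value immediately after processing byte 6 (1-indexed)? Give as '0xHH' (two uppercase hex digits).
Answer: 0xF5

Derivation:
After byte 1 (0xCF): reg=0x63
After byte 2 (0x25): reg=0xD5
After byte 3 (0x00): reg=0x25
After byte 4 (0x8A): reg=0x44
After byte 5 (0x41): reg=0x1B
After byte 6 (0x3C): reg=0xF5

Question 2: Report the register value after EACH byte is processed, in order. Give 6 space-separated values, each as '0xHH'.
0x63 0xD5 0x25 0x44 0x1B 0xF5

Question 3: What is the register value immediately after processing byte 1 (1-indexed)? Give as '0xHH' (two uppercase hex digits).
Answer: 0x63

Derivation:
After byte 1 (0xCF): reg=0x63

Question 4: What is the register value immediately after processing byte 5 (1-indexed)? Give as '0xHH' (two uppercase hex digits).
Answer: 0x1B

Derivation:
After byte 1 (0xCF): reg=0x63
After byte 2 (0x25): reg=0xD5
After byte 3 (0x00): reg=0x25
After byte 4 (0x8A): reg=0x44
After byte 5 (0x41): reg=0x1B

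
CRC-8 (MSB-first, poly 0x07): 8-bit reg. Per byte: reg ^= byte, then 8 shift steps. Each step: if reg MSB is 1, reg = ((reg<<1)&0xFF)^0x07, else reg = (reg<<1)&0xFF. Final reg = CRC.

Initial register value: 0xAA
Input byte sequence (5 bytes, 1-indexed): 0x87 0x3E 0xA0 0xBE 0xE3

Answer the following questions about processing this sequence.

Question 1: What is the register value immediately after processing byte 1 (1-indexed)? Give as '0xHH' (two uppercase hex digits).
Answer: 0xC3

Derivation:
After byte 1 (0x87): reg=0xC3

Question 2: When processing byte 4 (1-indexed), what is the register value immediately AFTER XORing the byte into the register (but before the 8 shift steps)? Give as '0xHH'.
Answer: 0x2A

Derivation:
Register before byte 4: 0x94
Byte 4: 0xBE
0x94 XOR 0xBE = 0x2A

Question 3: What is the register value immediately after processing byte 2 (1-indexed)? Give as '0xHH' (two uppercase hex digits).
Answer: 0xFD

Derivation:
After byte 1 (0x87): reg=0xC3
After byte 2 (0x3E): reg=0xFD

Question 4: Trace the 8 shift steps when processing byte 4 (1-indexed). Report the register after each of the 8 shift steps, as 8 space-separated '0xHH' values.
After byte 1 (0x87): reg=0xC3
After byte 2 (0x3E): reg=0xFD
After byte 3 (0xA0): reg=0x94
Register before byte 4: 0x94
After XOR with byte 0xBE: 0x2A

Answer: 0x54 0xA8 0x57 0xAE 0x5B 0xB6 0x6B 0xD6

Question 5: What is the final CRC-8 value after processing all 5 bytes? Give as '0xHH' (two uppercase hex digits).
After byte 1 (0x87): reg=0xC3
After byte 2 (0x3E): reg=0xFD
After byte 3 (0xA0): reg=0x94
After byte 4 (0xBE): reg=0xD6
After byte 5 (0xE3): reg=0x8B

Answer: 0x8B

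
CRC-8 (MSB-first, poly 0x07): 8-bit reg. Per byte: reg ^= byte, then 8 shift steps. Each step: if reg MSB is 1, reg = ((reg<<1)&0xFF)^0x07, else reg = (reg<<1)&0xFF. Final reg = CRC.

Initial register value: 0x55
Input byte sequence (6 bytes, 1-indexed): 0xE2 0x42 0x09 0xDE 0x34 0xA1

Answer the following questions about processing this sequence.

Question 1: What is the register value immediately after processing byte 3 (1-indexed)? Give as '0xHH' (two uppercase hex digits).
After byte 1 (0xE2): reg=0x0C
After byte 2 (0x42): reg=0xED
After byte 3 (0x09): reg=0xB2

Answer: 0xB2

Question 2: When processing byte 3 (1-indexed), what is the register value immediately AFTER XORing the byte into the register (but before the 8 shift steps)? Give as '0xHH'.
Answer: 0xE4

Derivation:
Register before byte 3: 0xED
Byte 3: 0x09
0xED XOR 0x09 = 0xE4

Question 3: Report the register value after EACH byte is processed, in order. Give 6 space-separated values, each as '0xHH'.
0x0C 0xED 0xB2 0x03 0x85 0xFC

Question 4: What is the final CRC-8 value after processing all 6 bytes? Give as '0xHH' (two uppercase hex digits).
After byte 1 (0xE2): reg=0x0C
After byte 2 (0x42): reg=0xED
After byte 3 (0x09): reg=0xB2
After byte 4 (0xDE): reg=0x03
After byte 5 (0x34): reg=0x85
After byte 6 (0xA1): reg=0xFC

Answer: 0xFC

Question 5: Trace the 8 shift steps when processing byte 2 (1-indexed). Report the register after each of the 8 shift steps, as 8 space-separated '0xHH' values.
Answer: 0x9C 0x3F 0x7E 0xFC 0xFF 0xF9 0xF5 0xED

Derivation:
After byte 1 (0xE2): reg=0x0C
Register before byte 2: 0x0C
After XOR with byte 0x42: 0x4E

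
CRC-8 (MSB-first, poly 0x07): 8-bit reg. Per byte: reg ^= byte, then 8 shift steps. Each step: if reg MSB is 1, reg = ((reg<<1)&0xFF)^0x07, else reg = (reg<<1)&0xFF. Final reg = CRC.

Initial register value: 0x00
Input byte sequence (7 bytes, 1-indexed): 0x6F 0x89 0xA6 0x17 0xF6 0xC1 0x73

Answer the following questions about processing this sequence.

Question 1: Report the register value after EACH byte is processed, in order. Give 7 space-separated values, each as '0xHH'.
0x0A 0x80 0xF2 0xB5 0xCE 0x2D 0x9D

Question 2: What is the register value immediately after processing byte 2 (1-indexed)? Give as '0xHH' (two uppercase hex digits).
After byte 1 (0x6F): reg=0x0A
After byte 2 (0x89): reg=0x80

Answer: 0x80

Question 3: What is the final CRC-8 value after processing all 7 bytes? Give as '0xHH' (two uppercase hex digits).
Answer: 0x9D

Derivation:
After byte 1 (0x6F): reg=0x0A
After byte 2 (0x89): reg=0x80
After byte 3 (0xA6): reg=0xF2
After byte 4 (0x17): reg=0xB5
After byte 5 (0xF6): reg=0xCE
After byte 6 (0xC1): reg=0x2D
After byte 7 (0x73): reg=0x9D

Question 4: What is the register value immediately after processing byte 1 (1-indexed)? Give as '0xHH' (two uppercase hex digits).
Answer: 0x0A

Derivation:
After byte 1 (0x6F): reg=0x0A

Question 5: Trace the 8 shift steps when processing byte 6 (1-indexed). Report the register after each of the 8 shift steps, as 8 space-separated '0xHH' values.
After byte 1 (0x6F): reg=0x0A
After byte 2 (0x89): reg=0x80
After byte 3 (0xA6): reg=0xF2
After byte 4 (0x17): reg=0xB5
After byte 5 (0xF6): reg=0xCE
Register before byte 6: 0xCE
After XOR with byte 0xC1: 0x0F

Answer: 0x1E 0x3C 0x78 0xF0 0xE7 0xC9 0x95 0x2D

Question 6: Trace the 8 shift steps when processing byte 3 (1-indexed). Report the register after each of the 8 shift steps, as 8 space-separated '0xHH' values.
Answer: 0x4C 0x98 0x37 0x6E 0xDC 0xBF 0x79 0xF2

Derivation:
After byte 1 (0x6F): reg=0x0A
After byte 2 (0x89): reg=0x80
Register before byte 3: 0x80
After XOR with byte 0xA6: 0x26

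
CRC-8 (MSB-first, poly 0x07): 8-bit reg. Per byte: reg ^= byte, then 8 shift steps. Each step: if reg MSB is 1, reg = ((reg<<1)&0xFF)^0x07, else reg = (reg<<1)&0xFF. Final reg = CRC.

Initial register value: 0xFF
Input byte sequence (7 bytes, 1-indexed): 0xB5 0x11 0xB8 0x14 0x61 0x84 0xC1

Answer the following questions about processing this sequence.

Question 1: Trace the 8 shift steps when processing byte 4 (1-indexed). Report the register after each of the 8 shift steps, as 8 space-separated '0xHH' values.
After byte 1 (0xB5): reg=0xF1
After byte 2 (0x11): reg=0xAE
After byte 3 (0xB8): reg=0x62
Register before byte 4: 0x62
After XOR with byte 0x14: 0x76

Answer: 0xEC 0xDF 0xB9 0x75 0xEA 0xD3 0xA1 0x45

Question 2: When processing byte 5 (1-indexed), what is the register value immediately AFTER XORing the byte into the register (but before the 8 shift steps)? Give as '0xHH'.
Answer: 0x24

Derivation:
Register before byte 5: 0x45
Byte 5: 0x61
0x45 XOR 0x61 = 0x24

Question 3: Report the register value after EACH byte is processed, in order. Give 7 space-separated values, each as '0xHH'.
0xF1 0xAE 0x62 0x45 0xFC 0x6F 0x43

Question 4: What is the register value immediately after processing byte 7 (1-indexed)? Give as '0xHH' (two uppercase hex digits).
After byte 1 (0xB5): reg=0xF1
After byte 2 (0x11): reg=0xAE
After byte 3 (0xB8): reg=0x62
After byte 4 (0x14): reg=0x45
After byte 5 (0x61): reg=0xFC
After byte 6 (0x84): reg=0x6F
After byte 7 (0xC1): reg=0x43

Answer: 0x43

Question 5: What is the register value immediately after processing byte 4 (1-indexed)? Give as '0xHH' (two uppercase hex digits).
Answer: 0x45

Derivation:
After byte 1 (0xB5): reg=0xF1
After byte 2 (0x11): reg=0xAE
After byte 3 (0xB8): reg=0x62
After byte 4 (0x14): reg=0x45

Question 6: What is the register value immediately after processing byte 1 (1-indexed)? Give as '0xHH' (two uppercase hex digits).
After byte 1 (0xB5): reg=0xF1

Answer: 0xF1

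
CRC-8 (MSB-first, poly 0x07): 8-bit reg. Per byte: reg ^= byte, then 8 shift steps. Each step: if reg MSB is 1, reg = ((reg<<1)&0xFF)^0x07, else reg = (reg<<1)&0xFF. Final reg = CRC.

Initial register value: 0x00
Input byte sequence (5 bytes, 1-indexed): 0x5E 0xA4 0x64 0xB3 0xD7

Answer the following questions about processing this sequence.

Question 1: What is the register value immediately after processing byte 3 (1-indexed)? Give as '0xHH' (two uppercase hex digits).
Answer: 0x7F

Derivation:
After byte 1 (0x5E): reg=0x9D
After byte 2 (0xA4): reg=0xAF
After byte 3 (0x64): reg=0x7F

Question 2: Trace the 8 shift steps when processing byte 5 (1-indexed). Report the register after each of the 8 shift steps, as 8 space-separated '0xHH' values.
After byte 1 (0x5E): reg=0x9D
After byte 2 (0xA4): reg=0xAF
After byte 3 (0x64): reg=0x7F
After byte 4 (0xB3): reg=0x6A
Register before byte 5: 0x6A
After XOR with byte 0xD7: 0xBD

Answer: 0x7D 0xFA 0xF3 0xE1 0xC5 0x8D 0x1D 0x3A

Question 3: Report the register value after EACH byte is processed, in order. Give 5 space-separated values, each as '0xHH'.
0x9D 0xAF 0x7F 0x6A 0x3A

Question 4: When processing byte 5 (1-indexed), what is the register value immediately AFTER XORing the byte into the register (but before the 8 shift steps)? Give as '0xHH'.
Answer: 0xBD

Derivation:
Register before byte 5: 0x6A
Byte 5: 0xD7
0x6A XOR 0xD7 = 0xBD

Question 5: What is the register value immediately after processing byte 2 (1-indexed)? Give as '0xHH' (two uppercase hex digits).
After byte 1 (0x5E): reg=0x9D
After byte 2 (0xA4): reg=0xAF

Answer: 0xAF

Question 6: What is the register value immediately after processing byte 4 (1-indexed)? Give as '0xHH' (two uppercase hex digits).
After byte 1 (0x5E): reg=0x9D
After byte 2 (0xA4): reg=0xAF
After byte 3 (0x64): reg=0x7F
After byte 4 (0xB3): reg=0x6A

Answer: 0x6A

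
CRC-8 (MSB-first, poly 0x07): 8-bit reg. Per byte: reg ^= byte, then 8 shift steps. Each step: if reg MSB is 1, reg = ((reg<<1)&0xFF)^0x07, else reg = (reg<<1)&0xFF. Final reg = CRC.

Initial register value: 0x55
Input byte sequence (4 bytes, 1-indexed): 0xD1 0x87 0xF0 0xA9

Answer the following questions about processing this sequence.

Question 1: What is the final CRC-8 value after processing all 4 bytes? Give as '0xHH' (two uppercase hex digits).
Answer: 0x36

Derivation:
After byte 1 (0xD1): reg=0x95
After byte 2 (0x87): reg=0x7E
After byte 3 (0xF0): reg=0xA3
After byte 4 (0xA9): reg=0x36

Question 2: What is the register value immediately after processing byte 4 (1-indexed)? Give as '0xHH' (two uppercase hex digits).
After byte 1 (0xD1): reg=0x95
After byte 2 (0x87): reg=0x7E
After byte 3 (0xF0): reg=0xA3
After byte 4 (0xA9): reg=0x36

Answer: 0x36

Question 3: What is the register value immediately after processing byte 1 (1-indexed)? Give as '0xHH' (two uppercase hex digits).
Answer: 0x95

Derivation:
After byte 1 (0xD1): reg=0x95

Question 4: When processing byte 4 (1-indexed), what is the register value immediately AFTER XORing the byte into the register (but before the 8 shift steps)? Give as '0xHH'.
Answer: 0x0A

Derivation:
Register before byte 4: 0xA3
Byte 4: 0xA9
0xA3 XOR 0xA9 = 0x0A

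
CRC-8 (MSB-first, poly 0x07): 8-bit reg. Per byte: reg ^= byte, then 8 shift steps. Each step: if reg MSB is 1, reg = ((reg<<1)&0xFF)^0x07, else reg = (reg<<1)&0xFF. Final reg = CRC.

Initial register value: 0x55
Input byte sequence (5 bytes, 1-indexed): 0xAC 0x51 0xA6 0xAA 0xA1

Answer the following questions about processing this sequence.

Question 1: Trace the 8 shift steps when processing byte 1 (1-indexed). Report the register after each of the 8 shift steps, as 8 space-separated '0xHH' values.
Register before byte 1: 0x55
After XOR with byte 0xAC: 0xF9

Answer: 0xF5 0xED 0xDD 0xBD 0x7D 0xFA 0xF3 0xE1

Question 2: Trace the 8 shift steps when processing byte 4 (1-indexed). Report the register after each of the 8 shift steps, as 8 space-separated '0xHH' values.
After byte 1 (0xAC): reg=0xE1
After byte 2 (0x51): reg=0x19
After byte 3 (0xA6): reg=0x34
Register before byte 4: 0x34
After XOR with byte 0xAA: 0x9E

Answer: 0x3B 0x76 0xEC 0xDF 0xB9 0x75 0xEA 0xD3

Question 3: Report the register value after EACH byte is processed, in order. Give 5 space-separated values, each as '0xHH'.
0xE1 0x19 0x34 0xD3 0x59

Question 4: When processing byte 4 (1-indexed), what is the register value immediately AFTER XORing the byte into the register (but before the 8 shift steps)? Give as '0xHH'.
Register before byte 4: 0x34
Byte 4: 0xAA
0x34 XOR 0xAA = 0x9E

Answer: 0x9E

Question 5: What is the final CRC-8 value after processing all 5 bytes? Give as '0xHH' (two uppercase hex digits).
After byte 1 (0xAC): reg=0xE1
After byte 2 (0x51): reg=0x19
After byte 3 (0xA6): reg=0x34
After byte 4 (0xAA): reg=0xD3
After byte 5 (0xA1): reg=0x59

Answer: 0x59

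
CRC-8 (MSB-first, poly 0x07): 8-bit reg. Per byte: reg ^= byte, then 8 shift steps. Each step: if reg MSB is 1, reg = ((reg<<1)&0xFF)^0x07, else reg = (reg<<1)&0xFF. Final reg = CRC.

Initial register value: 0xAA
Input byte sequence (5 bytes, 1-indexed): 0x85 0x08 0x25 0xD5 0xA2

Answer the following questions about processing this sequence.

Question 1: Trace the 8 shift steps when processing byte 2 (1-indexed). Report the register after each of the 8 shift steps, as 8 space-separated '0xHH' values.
After byte 1 (0x85): reg=0xCD
Register before byte 2: 0xCD
After XOR with byte 0x08: 0xC5

Answer: 0x8D 0x1D 0x3A 0x74 0xE8 0xD7 0xA9 0x55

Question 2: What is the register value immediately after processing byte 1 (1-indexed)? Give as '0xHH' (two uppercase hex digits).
After byte 1 (0x85): reg=0xCD

Answer: 0xCD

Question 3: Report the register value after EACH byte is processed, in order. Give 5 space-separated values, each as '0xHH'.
0xCD 0x55 0x57 0x87 0xFB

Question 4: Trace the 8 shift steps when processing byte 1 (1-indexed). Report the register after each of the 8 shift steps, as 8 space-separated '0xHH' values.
Answer: 0x5E 0xBC 0x7F 0xFE 0xFB 0xF1 0xE5 0xCD

Derivation:
Register before byte 1: 0xAA
After XOR with byte 0x85: 0x2F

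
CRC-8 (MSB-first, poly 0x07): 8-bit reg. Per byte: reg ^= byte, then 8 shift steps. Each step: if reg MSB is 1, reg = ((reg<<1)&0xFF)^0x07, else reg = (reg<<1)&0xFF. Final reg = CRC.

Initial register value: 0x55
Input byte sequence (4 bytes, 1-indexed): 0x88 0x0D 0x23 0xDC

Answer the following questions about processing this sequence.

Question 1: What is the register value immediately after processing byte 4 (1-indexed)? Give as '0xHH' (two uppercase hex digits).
Answer: 0x29

Derivation:
After byte 1 (0x88): reg=0x1D
After byte 2 (0x0D): reg=0x70
After byte 3 (0x23): reg=0xBE
After byte 4 (0xDC): reg=0x29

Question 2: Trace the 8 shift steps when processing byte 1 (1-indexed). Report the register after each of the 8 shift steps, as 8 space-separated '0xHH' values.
Answer: 0xBD 0x7D 0xFA 0xF3 0xE1 0xC5 0x8D 0x1D

Derivation:
Register before byte 1: 0x55
After XOR with byte 0x88: 0xDD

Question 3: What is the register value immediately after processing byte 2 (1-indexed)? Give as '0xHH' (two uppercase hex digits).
Answer: 0x70

Derivation:
After byte 1 (0x88): reg=0x1D
After byte 2 (0x0D): reg=0x70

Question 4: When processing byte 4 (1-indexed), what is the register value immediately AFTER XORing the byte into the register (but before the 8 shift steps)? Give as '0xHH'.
Register before byte 4: 0xBE
Byte 4: 0xDC
0xBE XOR 0xDC = 0x62

Answer: 0x62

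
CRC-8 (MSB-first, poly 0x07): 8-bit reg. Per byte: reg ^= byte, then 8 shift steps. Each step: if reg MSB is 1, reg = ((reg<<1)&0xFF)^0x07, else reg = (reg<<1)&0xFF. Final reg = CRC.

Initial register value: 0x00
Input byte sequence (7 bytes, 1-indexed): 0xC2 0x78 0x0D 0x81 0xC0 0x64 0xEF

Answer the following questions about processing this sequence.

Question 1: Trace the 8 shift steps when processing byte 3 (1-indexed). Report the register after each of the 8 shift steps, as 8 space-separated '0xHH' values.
After byte 1 (0xC2): reg=0x40
After byte 2 (0x78): reg=0xA8
Register before byte 3: 0xA8
After XOR with byte 0x0D: 0xA5

Answer: 0x4D 0x9A 0x33 0x66 0xCC 0x9F 0x39 0x72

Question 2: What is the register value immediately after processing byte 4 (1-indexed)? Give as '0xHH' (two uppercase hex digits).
After byte 1 (0xC2): reg=0x40
After byte 2 (0x78): reg=0xA8
After byte 3 (0x0D): reg=0x72
After byte 4 (0x81): reg=0xD7

Answer: 0xD7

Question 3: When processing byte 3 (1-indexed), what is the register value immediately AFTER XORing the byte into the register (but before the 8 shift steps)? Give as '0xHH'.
Register before byte 3: 0xA8
Byte 3: 0x0D
0xA8 XOR 0x0D = 0xA5

Answer: 0xA5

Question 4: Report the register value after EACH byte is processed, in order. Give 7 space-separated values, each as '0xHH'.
0x40 0xA8 0x72 0xD7 0x65 0x07 0x96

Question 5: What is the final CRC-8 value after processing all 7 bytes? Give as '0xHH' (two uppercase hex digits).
Answer: 0x96

Derivation:
After byte 1 (0xC2): reg=0x40
After byte 2 (0x78): reg=0xA8
After byte 3 (0x0D): reg=0x72
After byte 4 (0x81): reg=0xD7
After byte 5 (0xC0): reg=0x65
After byte 6 (0x64): reg=0x07
After byte 7 (0xEF): reg=0x96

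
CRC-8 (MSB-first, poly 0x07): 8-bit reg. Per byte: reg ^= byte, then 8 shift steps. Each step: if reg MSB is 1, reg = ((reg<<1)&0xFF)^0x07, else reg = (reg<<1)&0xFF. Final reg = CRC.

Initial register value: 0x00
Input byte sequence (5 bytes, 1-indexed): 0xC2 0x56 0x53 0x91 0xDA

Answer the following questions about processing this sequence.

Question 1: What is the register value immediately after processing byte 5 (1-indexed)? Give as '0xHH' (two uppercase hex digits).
Answer: 0x76

Derivation:
After byte 1 (0xC2): reg=0x40
After byte 2 (0x56): reg=0x62
After byte 3 (0x53): reg=0x97
After byte 4 (0x91): reg=0x12
After byte 5 (0xDA): reg=0x76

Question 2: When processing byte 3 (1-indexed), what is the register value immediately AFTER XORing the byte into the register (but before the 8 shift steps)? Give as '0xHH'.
Register before byte 3: 0x62
Byte 3: 0x53
0x62 XOR 0x53 = 0x31

Answer: 0x31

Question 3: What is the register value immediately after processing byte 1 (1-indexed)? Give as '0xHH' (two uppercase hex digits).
Answer: 0x40

Derivation:
After byte 1 (0xC2): reg=0x40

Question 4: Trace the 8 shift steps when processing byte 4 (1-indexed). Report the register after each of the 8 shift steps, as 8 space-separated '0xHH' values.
After byte 1 (0xC2): reg=0x40
After byte 2 (0x56): reg=0x62
After byte 3 (0x53): reg=0x97
Register before byte 4: 0x97
After XOR with byte 0x91: 0x06

Answer: 0x0C 0x18 0x30 0x60 0xC0 0x87 0x09 0x12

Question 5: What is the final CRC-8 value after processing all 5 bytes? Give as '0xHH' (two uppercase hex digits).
After byte 1 (0xC2): reg=0x40
After byte 2 (0x56): reg=0x62
After byte 3 (0x53): reg=0x97
After byte 4 (0x91): reg=0x12
After byte 5 (0xDA): reg=0x76

Answer: 0x76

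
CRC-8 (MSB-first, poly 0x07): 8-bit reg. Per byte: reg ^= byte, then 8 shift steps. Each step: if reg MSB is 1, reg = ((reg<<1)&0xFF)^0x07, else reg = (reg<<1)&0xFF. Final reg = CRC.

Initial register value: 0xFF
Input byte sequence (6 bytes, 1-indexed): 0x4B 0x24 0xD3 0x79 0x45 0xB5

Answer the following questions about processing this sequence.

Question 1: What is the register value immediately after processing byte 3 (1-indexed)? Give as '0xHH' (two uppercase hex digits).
Answer: 0x8C

Derivation:
After byte 1 (0x4B): reg=0x05
After byte 2 (0x24): reg=0xE7
After byte 3 (0xD3): reg=0x8C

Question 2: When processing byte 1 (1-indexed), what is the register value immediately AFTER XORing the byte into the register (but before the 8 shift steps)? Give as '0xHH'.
Register before byte 1: 0xFF
Byte 1: 0x4B
0xFF XOR 0x4B = 0xB4

Answer: 0xB4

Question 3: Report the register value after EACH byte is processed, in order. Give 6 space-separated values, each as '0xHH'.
0x05 0xE7 0x8C 0xC5 0x89 0xB4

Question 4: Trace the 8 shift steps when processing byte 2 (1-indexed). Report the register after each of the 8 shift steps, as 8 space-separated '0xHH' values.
Answer: 0x42 0x84 0x0F 0x1E 0x3C 0x78 0xF0 0xE7

Derivation:
After byte 1 (0x4B): reg=0x05
Register before byte 2: 0x05
After XOR with byte 0x24: 0x21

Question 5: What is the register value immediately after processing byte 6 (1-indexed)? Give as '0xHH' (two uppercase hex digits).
Answer: 0xB4

Derivation:
After byte 1 (0x4B): reg=0x05
After byte 2 (0x24): reg=0xE7
After byte 3 (0xD3): reg=0x8C
After byte 4 (0x79): reg=0xC5
After byte 5 (0x45): reg=0x89
After byte 6 (0xB5): reg=0xB4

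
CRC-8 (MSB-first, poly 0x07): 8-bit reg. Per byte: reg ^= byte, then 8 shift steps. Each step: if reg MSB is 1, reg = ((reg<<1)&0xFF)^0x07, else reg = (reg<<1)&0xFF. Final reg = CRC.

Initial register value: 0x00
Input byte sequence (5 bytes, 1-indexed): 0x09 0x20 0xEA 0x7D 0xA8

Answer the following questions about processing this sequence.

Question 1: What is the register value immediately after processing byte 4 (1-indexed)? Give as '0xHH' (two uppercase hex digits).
After byte 1 (0x09): reg=0x3F
After byte 2 (0x20): reg=0x5D
After byte 3 (0xEA): reg=0x0C
After byte 4 (0x7D): reg=0x50

Answer: 0x50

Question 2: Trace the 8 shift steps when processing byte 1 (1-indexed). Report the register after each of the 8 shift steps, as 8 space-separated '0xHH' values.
Register before byte 1: 0x00
After XOR with byte 0x09: 0x09

Answer: 0x12 0x24 0x48 0x90 0x27 0x4E 0x9C 0x3F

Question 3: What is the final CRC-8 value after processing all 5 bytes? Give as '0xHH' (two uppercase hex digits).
Answer: 0xE6

Derivation:
After byte 1 (0x09): reg=0x3F
After byte 2 (0x20): reg=0x5D
After byte 3 (0xEA): reg=0x0C
After byte 4 (0x7D): reg=0x50
After byte 5 (0xA8): reg=0xE6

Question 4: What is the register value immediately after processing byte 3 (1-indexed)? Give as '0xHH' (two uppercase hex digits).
After byte 1 (0x09): reg=0x3F
After byte 2 (0x20): reg=0x5D
After byte 3 (0xEA): reg=0x0C

Answer: 0x0C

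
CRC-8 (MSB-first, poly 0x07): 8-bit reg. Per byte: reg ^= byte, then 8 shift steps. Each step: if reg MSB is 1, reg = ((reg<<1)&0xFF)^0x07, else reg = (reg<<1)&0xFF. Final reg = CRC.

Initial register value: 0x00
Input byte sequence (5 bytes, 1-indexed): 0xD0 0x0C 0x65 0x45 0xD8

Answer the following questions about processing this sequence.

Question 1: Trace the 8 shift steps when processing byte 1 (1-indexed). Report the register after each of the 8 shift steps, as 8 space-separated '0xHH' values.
Register before byte 1: 0x00
After XOR with byte 0xD0: 0xD0

Answer: 0xA7 0x49 0x92 0x23 0x46 0x8C 0x1F 0x3E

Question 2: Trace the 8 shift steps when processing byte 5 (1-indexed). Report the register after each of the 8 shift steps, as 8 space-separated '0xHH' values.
After byte 1 (0xD0): reg=0x3E
After byte 2 (0x0C): reg=0x9E
After byte 3 (0x65): reg=0xEF
After byte 4 (0x45): reg=0x5F
Register before byte 5: 0x5F
After XOR with byte 0xD8: 0x87

Answer: 0x09 0x12 0x24 0x48 0x90 0x27 0x4E 0x9C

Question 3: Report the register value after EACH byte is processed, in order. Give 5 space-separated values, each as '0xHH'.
0x3E 0x9E 0xEF 0x5F 0x9C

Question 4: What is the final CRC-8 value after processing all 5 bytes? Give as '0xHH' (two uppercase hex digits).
After byte 1 (0xD0): reg=0x3E
After byte 2 (0x0C): reg=0x9E
After byte 3 (0x65): reg=0xEF
After byte 4 (0x45): reg=0x5F
After byte 5 (0xD8): reg=0x9C

Answer: 0x9C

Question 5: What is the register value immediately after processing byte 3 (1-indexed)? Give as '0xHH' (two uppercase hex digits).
After byte 1 (0xD0): reg=0x3E
After byte 2 (0x0C): reg=0x9E
After byte 3 (0x65): reg=0xEF

Answer: 0xEF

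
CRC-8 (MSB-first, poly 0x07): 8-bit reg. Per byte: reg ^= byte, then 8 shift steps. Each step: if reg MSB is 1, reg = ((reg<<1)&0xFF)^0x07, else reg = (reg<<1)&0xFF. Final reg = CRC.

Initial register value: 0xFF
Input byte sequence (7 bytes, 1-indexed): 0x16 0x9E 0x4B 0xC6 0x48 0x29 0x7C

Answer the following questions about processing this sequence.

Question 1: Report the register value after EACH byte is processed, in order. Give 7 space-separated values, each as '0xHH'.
0x91 0x2D 0x35 0xD7 0xD4 0xFD 0x8E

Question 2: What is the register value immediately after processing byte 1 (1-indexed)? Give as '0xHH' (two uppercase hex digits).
After byte 1 (0x16): reg=0x91

Answer: 0x91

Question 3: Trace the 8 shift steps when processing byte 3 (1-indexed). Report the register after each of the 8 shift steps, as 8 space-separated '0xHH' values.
After byte 1 (0x16): reg=0x91
After byte 2 (0x9E): reg=0x2D
Register before byte 3: 0x2D
After XOR with byte 0x4B: 0x66

Answer: 0xCC 0x9F 0x39 0x72 0xE4 0xCF 0x99 0x35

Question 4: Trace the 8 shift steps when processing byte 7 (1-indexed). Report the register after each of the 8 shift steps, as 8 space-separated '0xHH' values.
Answer: 0x05 0x0A 0x14 0x28 0x50 0xA0 0x47 0x8E

Derivation:
After byte 1 (0x16): reg=0x91
After byte 2 (0x9E): reg=0x2D
After byte 3 (0x4B): reg=0x35
After byte 4 (0xC6): reg=0xD7
After byte 5 (0x48): reg=0xD4
After byte 6 (0x29): reg=0xFD
Register before byte 7: 0xFD
After XOR with byte 0x7C: 0x81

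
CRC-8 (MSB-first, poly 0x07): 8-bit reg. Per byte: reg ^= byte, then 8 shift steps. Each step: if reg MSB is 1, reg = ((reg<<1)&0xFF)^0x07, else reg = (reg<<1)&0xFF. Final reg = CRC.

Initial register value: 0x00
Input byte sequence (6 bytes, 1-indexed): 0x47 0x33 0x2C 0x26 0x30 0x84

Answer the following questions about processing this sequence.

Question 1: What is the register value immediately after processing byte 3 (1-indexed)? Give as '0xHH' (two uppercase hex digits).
Answer: 0x92

Derivation:
After byte 1 (0x47): reg=0xD2
After byte 2 (0x33): reg=0xA9
After byte 3 (0x2C): reg=0x92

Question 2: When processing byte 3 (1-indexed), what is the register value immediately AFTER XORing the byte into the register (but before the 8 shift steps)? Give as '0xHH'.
Register before byte 3: 0xA9
Byte 3: 0x2C
0xA9 XOR 0x2C = 0x85

Answer: 0x85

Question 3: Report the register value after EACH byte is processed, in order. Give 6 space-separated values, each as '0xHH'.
0xD2 0xA9 0x92 0x05 0x8B 0x2D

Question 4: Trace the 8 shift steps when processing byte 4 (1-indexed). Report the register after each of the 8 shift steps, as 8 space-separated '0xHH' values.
After byte 1 (0x47): reg=0xD2
After byte 2 (0x33): reg=0xA9
After byte 3 (0x2C): reg=0x92
Register before byte 4: 0x92
After XOR with byte 0x26: 0xB4

Answer: 0x6F 0xDE 0xBB 0x71 0xE2 0xC3 0x81 0x05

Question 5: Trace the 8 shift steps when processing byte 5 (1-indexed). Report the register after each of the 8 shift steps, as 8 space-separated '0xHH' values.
Answer: 0x6A 0xD4 0xAF 0x59 0xB2 0x63 0xC6 0x8B

Derivation:
After byte 1 (0x47): reg=0xD2
After byte 2 (0x33): reg=0xA9
After byte 3 (0x2C): reg=0x92
After byte 4 (0x26): reg=0x05
Register before byte 5: 0x05
After XOR with byte 0x30: 0x35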